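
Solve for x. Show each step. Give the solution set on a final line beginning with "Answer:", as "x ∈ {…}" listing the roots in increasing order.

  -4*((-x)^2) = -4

Step 1. [-4*((-x)^2) = -4] LHS = -4·(…); ÷-4 both sides, so div: (-x)^2 = 1.
Step 2. [(-x)^2 = 1] LHS squared, RHS 1 ≥ 0: apply √ (±) ⇒ sqrt: -x = 1 or -1.
Step 3. [-x = 1 or -1] flip signs both sides, so neg: x = -1 or 1.

Answer: x ∈ {-1, 1}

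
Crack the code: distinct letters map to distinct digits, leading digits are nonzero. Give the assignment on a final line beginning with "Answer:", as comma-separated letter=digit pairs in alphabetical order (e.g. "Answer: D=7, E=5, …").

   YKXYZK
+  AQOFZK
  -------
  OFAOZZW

Step 1. [col 1: K + K ≡ W (mod 10)] several values work for K in column 1 (K + K ≡ W (mod 10), carry-in 0); try K=7 ⇒ K=7.
Step 2. [O] the sum has 7 digits but both addends have 6; that extra leading digit O is the final carry, namely 1. So O=1.
Step 3. [col 1: K + K ≡ W (mod 10)] in column 1 we have K+K≡W with carry-in 0; given K=7 and digits 1,7 already taken and all letters distinct, that pins W to 4, so W=4.
Step 4. [col 2: Z + Z ≡ Z (mod 10)] in column 2 we have Z+Z≡Z with carry-in 1; given nothing yet and digits 1,4,7 already taken and all letters distinct, that pins Z to 9. So Z=9.
Step 5. [col 3: Y + F ≡ Z (mod 10)] no forcing yet in column 3 (carry-in 1); F=2 is free and consistent — try it, so F=2.
Step 6. [col 3: Y + F ≡ Z (mod 10)] from column 3 (F=2, Z=9, carry-in 1, digits 1,2,4,7,9 already taken and all letters distinct): Y must equal 6 ⇒ Y=6.
Step 7. [col 4: X + O ≡ O (mod 10)] from column 4 (O=1, carry-in 0, digits 1,2,4,6,7,9 already taken and all letters distinct): X must equal 0. So X=0.
Step 8. [col 5: K + Q ≡ A (mod 10)] in column 5 we have K+Q≡A with carry-in 0; given K=7 and digits 0,1,2,4,6,7,9 already taken and all letters distinct, that pins A to 5, so A=5.
Step 9. [col 5: K + Q ≡ A (mod 10)] column 5: given K=7, A=5, carry-in 0, and digits 0,1,2,4,5,6,7,9 already taken and all letters distinct, K+Q≡A (mod 10) forces Q=8. So Q=8.

Answer: A=5, F=2, K=7, O=1, Q=8, W=4, X=0, Y=6, Z=9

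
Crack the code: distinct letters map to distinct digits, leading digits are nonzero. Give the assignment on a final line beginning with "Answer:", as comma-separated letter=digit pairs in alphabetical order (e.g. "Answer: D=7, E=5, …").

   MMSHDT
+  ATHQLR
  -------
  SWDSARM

Step 1. [col 1: T + R ≡ M (mod 10)] several values work for M in column 1 (T + R ≡ M (mod 10), carry-in 0); try M=5, so M=5.
Step 2. [col 1: T + R ≡ M (mod 10)] column 1 (T + R ≡ M (mod 10), carry-in 0) doesn't pin R yet; pick R=3 and continue. So R=3.
Step 3. [col 1: T + R ≡ M (mod 10)] in column 1 we have T+R≡M with carry-in 0; given R=3, M=5 and digits 3,5 already taken and all letters distinct, that pins T to 2, so T=2.
Step 4. [col 2: D + L ≡ R (mod 10)] several values work for D in column 2 (D + L ≡ R (mod 10), carry-in 0); try D=7, so D=7.
Step 5. [col 2: D + L ≡ R (mod 10)] from column 2 (D=7, R=3, carry-in 0, digits 2,3,5,7 already taken and all letters distinct): L must equal 6, so L=6.
Step 6. [col 3: H + Q ≡ A (mod 10)] no forcing yet in column 3 (carry-in 1); Q=8 is free and consistent — try it. So Q=8.
Step 7. [col 3: H + Q ≡ A (mod 10)] A=9 is one option consistent with column 3 (H + Q ≡ A (mod 10), carry-in 1) — take it, so A=9.
Step 8. [col 3: H + Q ≡ A (mod 10)] column 3 reads H+Q+carry(1)=A with Q=8, A=9; with digits 2,3,5,6,7,8,9 already taken and all letters distinct, the only value for H is 0. So H=0.
Step 9. [col 4: S + H ≡ S (mod 10)] no forcing yet in column 4 (carry-in 0); S=1 is free and consistent — try it, so S=1.
Step 10. [col 6: M + A ≡ W (mod 10)] from column 6 (M=5, A=9, carry-in 0, digits 0,1,2,3,5,6,7,8,9 already taken and all letters distinct): W must equal 4, so W=4.

Answer: A=9, D=7, H=0, L=6, M=5, Q=8, R=3, S=1, T=2, W=4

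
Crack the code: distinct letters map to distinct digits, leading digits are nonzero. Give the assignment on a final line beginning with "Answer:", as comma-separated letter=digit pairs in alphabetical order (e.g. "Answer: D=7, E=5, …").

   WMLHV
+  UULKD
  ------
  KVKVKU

Step 1. [col 1: V + D ≡ U (mod 10)] V=2 is one option consistent with column 1 (V + D ≡ U (mod 10), carry-in 0) — take it. So V=2.
Step 2. [col 1: V + D ≡ U (mod 10)] several values work for U in column 1 (V + D ≡ U (mod 10), carry-in 0); try U=7. So U=7.
Step 3. [col 1: V + D ≡ U (mod 10)] in column 1 we have V+D≡U with carry-in 0; given V=2, U=7 and digits 2,7 already taken and all letters distinct, that pins D to 5 ⇒ D=5.
Step 4. [col 2: H + K ≡ K (mod 10)] column 2: given nothing yet, carry-in 0, and digits 2,5,7 already taken and all letters distinct, H+K≡K (mod 10) forces H=0. So H=0.
Step 5. [col 2: H + K ≡ K (mod 10)] several values work for K in column 2 (H + K ≡ K (mod 10), carry-in 0); try K=1. So K=1.
Step 6. [col 3: L + L ≡ V (mod 10)] column 3: given V=2, carry-in 0, and digits 0,1,2,5,7 already taken and all letters distinct, L+L≡V (mod 10) forces L=6, so L=6.
Step 7. [col 4: M + U ≡ K (mod 10)] in column 4 we have M+U≡K with carry-in 1; given U=7, K=1 and digits 0,1,2,5,6,7 already taken and all letters distinct, that pins M to 3. So M=3.
Step 8. [col 5: W + U ≡ V (mod 10)] column 5 reads W+U+carry(1)=V with U=7, V=2; with digits 0,1,2,3,5,6,7 already taken and all letters distinct, the only value for W is 4, so W=4.

Answer: D=5, H=0, K=1, L=6, M=3, U=7, V=2, W=4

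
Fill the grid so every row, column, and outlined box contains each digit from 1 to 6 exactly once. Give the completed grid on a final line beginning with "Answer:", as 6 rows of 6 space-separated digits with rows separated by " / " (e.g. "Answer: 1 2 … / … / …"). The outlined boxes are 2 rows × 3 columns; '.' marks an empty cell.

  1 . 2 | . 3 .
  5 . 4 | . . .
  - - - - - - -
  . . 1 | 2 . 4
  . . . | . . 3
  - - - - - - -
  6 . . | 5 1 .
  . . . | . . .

Step 1. [r1c2∈{6}] r1c2 has the single candidate 6. So r1c2=6.
Step 2. [r5c2∈{2,3,4}] r5c2 is the only open cell in row 5 admitting 4 ⇒ r5c2=4.
Step 3. [r3c5∈{5,6}] across row 3, 6 lands solely at r3c5, so r3c5=6.
Step 4. [r6c4∈{3,4,6}] across col 4, 3 lands solely at r6c4. So r6c4=3.
Step 5. [r3c2∈{3,5}] row 3 places 5 nowhere but r3c2 ⇒ r3c2=5.
Step 6. [r6c1∈{2}] r6c1 has the single candidate 2 ⇒ r6c1=2.
Step 7. [r2c6∈{1,2,6}] col 6 places 1 nowhere but r2c6, so r2c6=1.
Step 8. [r1c6∈{5}] only 5 remains possible at r1c6 ⇒ r1c6=5.
Step 9. [r4c2∈{2}] r4c2 is down to just 2, so r4c2=2.
Step 10. [r3c1∈{3}] r3c1's peers cover all but 3 ⇒ r3c1=3.
Step 11. [r4c4∈{1}] r4c4's peers cover all but 1 ⇒ r4c4=1.
Step 12. [r2c5∈{2}] r2c5 is down to just 2. So r2c5=2.
Step 13. [r1c4∈{4}] r1c4's peers cover all but 4. So r1c4=4.
Step 14. [r6c2∈{1}] r6c2's peers cover all but 1, so r6c2=1.
Step 15. [r5c6∈{2}] r5c6's peers cover all but 2, so r5c6=2.
Step 16. [r2c4∈{6}] only 6 remains possible at r2c4. So r2c4=6.
Step 17. [r2c2∈{3}] r2c2's peers cover all but 3. So r2c2=3.
Step 18. [r6c5∈{4}] r6c5 is down to just 4. So r6c5=4.
Step 19. [r4c5∈{5}] r4c5's peers cover all but 5 ⇒ r4c5=5.
Step 20. [r4c3∈{6}] nothing but 6 survives at r4c3 ⇒ r4c3=6.
Step 21. [r6c3∈{5}] only 5 remains possible at r6c3, so r6c3=5.
Step 22. [r4c1∈{4}] nothing but 4 survives at r4c1, so r4c1=4.
Step 23. [r6c6∈{6}] r6c6's peers cover all but 6 ⇒ r6c6=6.
Step 24. [r5c3∈{3}] r5c3's peers cover all but 3. So r5c3=3.

Answer: 1 6 2 4 3 5 / 5 3 4 6 2 1 / 3 5 1 2 6 4 / 4 2 6 1 5 3 / 6 4 3 5 1 2 / 2 1 5 3 4 6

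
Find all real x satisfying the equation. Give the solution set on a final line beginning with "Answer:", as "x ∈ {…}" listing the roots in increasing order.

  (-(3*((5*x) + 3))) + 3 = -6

Step 1. [(-(3*((5*x) + 3))) + 3 = -6] subtract 3: x sits inside (… + 3). So sub: -(3*((5*x) + 3)) = -9.
Step 2. [-(3*((5*x) + 3)) = -9] leading − — multiply by −1. So neg: 3*((5*x) + 3) = 9.
Step 3. [3*((5*x) + 3) = 9] leading coefficient 3: divide by 3. So div: (5*x) + 3 = 3.
Step 4. [(5*x) + 3 = 3] the outer +3 inverts by subtracting 3 ⇒ sub: 5*x = 0.
Step 5. [5*x = 0] 5·(inner) — divide through by 5, so div: x = 0.

Answer: x ∈ {0}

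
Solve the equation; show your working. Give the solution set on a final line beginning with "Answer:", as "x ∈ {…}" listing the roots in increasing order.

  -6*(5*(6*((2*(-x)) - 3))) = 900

Step 1. [-6*(5*(6*((2*(-x)) - 3))) = 900] leading coefficient -6: divide by -6, so div: 5*(6*((2*(-x)) - 3)) = -150.
Step 2. [5*(6*((2*(-x)) - 3)) = -150] 5 out front; divide by 5 ⇒ div: 6*((2*(-x)) - 3) = -30.
Step 3. [6*((2*(-x)) - 3) = -30] leading coefficient 6: divide by 6, so div: (2*(-x)) - 3 = -5.
Step 4. [(2*(-x)) - 3 = -5] -3 is outermost — add 3 both sides, so sub: 2*(-x) = -2.
Step 5. [2*(-x) = -2] LHS = 2·(…); ÷2 both sides ⇒ div: -x = -1.
Step 6. [-x = -1] flip signs both sides. So neg: x = 1.

Answer: x ∈ {1}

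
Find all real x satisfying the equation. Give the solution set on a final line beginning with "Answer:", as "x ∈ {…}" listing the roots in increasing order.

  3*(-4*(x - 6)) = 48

Step 1. [3*(-4*(x - 6)) = 48] divide by the outer 3, so div: -4*(x - 6) = 16.
Step 2. [-4*(x - 6) = 16] divide by the outer -4 ⇒ div: x - 6 = -4.
Step 3. [x - 6 = -4] add 6: x sits inside (… - 6). So sub: x = 2.

Answer: x ∈ {2}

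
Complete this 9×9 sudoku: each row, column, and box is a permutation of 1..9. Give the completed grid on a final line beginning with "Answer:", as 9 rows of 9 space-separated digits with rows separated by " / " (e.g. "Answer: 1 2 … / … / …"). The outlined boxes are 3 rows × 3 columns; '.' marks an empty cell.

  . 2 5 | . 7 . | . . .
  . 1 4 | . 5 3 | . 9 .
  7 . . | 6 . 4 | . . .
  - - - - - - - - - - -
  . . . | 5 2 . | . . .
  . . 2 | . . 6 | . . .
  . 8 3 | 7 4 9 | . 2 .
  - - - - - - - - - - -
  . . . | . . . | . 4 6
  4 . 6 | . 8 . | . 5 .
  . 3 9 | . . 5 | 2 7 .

Step 1. [r4c2∈{4,6,7,9}] 6 has one home in col 2: r4c2, so r4c2=6.
Step 2. [r1c1∈{3,6,8,9}] 3 has one home in col 1: r1c1. So r1c1=3.
Step 3. [r3c3∈{8}] nothing but 8 survives at r3c3. So r3c3=8.
Step 4. [r7c1∈{1,2,5,8}] col 1 places 2 nowhere but r7c1. So r7c1=2.
Step 5. [r7c7∈{1,3,8,9}] across row 7, 8 lands solely at r7c7. So r7c7=8.
Step 6. [r9c9∈{1}] r9c9 is down to just 1. So r9c9=1.
Step 7. [r1c4∈{1,8,9}] in row 1, 9 fits only at r1c4. So r1c4=9.
Step 8. [r7c3∈{1,7}] box 7 places 1 nowhere but r7c3 ⇒ r7c3=1.
Step 9. [r5c2∈{4,5,7,9}] 4 has one home in col 2: r5c2, so r5c2=4.
Step 10. [r6c9∈{5}] only 5 remains possible at r6c9 ⇒ r6c9=5.
Step 11. [r3c5∈{1}] r3c5 is down to just 1, so r3c5=1.
Step 12. [r5c5∈{3}] r5c5 is down to just 3 ⇒ r5c5=3.
Step 13. [r1c6∈{8}] r1c6 has the single candidate 8, so r1c6=8.
Step 14. [r4c6∈{1}] nothing but 1 survives at r4c6, so r4c6=1.
Step 15. [r2c9∈{2,7,8}] 8 has one home in row 2: r2c9 ⇒ r2c9=8.
Step 16. [r6c7∈{1,6}] in row 6, 6 fits only at r6c7, so r6c7=6.
Step 17. [r4c1∈{9}] only 9 remains possible at r4c1, so r4c1=9.
Step 18. [r3c8∈{3}] r3c8's peers cover all but 3 ⇒ r3c8=3.
Step 19. [r8c2∈{7}] r8c2 has the single candidate 7, so r8c2=7.
Step 20. [r4c3∈{7}] r4c3 has the single candidate 7. So r4c3=7.
Step 21. [r8c4∈{1,2,3}] row 8 places 1 nowhere but r8c4, so r8c4=1.
Step 22. [r5c9∈{7,9}] across col 9, 7 lands solely at r5c9 ⇒ r5c9=7.
Step 23. [r8c9∈{3,9}] across col 9, 9 lands solely at r8c9, so r8c9=9.
Step 24. [r1c9∈{4}] r1c9 is down to just 4 ⇒ r1c9=4.
Step 25. [r1c7∈{1}] only 1 remains possible at r1c7. So r1c7=1.
Step 26. [r5c8∈{1,8}] 1 has one home in col 8: r5c8, so r5c8=1.
Step 27. [r8c7∈{3}] only 3 remains possible at r8c7 ⇒ r8c7=3.
Step 28. [r2c1∈{6}] r2c1 has the single candidate 6 ⇒ r2c1=6.
Step 29. [r7c5∈{9}] nothing but 9 survives at r7c5. So r7c5=9.
Step 30. [r2c7∈{7}] r2c7 has the single candidate 7. So r2c7=7.
Step 31. [r3c7∈{5}] nothing but 5 survives at r3c7. So r3c7=5.
Step 32. [r1c8∈{6}] r1c8 is down to just 6 ⇒ r1c8=6.
Step 33. [r4c8∈{8}] r4c8 has the single candidate 8 ⇒ r4c8=8.
Step 34. [r7c2∈{5}] only 5 remains possible at r7c2. So r7c2=5.
Step 35. [r5c4∈{8}] nothing but 8 survives at r5c4, so r5c4=8.
Step 36. [r9c1∈{8}] only 8 remains possible at r9c1 ⇒ r9c1=8.
Step 37. [r3c9∈{2}] only 2 remains possible at r3c9, so r3c9=2.
Step 38. [r9c5∈{6}] r9c5's peers cover all but 6 ⇒ r9c5=6.
Step 39. [r7c4∈{3}] r7c4 is down to just 3, so r7c4=3.
Step 40. [r3c2∈{9}] r3c2 is down to just 9. So r3c2=9.
Step 41. [r4c7∈{4}] nothing but 4 survives at r4c7, so r4c7=4.
Step 42. [r7c6∈{7}] r7c6's peers cover all but 7, so r7c6=7.
Step 43. [r9c4∈{4}] only 4 remains possible at r9c4 ⇒ r9c4=4.
Step 44. [r5c7∈{9}] r5c7's peers cover all but 9. So r5c7=9.
Step 45. [r6c1∈{1}] only 1 remains possible at r6c1. So r6c1=1.
Step 46. [r8c6∈{2}] nothing but 2 survives at r8c6, so r8c6=2.
Step 47. [r4c9∈{3}] r4c9's peers cover all but 3. So r4c9=3.
Step 48. [r2c4∈{2}] r2c4 has the single candidate 2, so r2c4=2.
Step 49. [r5c1∈{5}] nothing but 5 survives at r5c1 ⇒ r5c1=5.

Answer: 3 2 5 9 7 8 1 6 4 / 6 1 4 2 5 3 7 9 8 / 7 9 8 6 1 4 5 3 2 / 9 6 7 5 2 1 4 8 3 / 5 4 2 8 3 6 9 1 7 / 1 8 3 7 4 9 6 2 5 / 2 5 1 3 9 7 8 4 6 / 4 7 6 1 8 2 3 5 9 / 8 3 9 4 6 5 2 7 1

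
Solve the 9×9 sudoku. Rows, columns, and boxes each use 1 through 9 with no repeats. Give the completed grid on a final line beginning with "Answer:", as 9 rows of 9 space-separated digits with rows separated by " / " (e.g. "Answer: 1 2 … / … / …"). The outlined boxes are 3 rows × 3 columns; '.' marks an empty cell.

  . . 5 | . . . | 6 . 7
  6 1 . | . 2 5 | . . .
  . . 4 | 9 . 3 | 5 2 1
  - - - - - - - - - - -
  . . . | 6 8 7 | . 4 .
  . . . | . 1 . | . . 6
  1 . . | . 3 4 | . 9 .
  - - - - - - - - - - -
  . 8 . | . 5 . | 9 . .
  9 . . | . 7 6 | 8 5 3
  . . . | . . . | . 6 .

Step 1. [r7c3∈{1,2,3,6,7}] row 7 places 6 nowhere but r7c3, so r7c3=6.
Step 2. [r3c2∈{7}] r3c2 has the single candidate 7 ⇒ r3c2=7.
Step 3. [r1c2∈{2,3,9}] across row 1, 9 lands solely at r1c2. So r1c2=9.
Step 4. [r1c1∈{2,3,8}] 2 has one home in row 1: r1c1, so r1c1=2.
Step 5. [r2c3∈{3,8}] r2c3 is the only open cell in box 1 admitting 3. So r2c3=3.
Step 6. [r2c8∈{8}] nothing but 8 survives at r2c8 ⇒ r2c8=8.
Step 7. [r7c8∈{1,7}] col 8 places 1 nowhere but r7c8. So r7c8=1.
Step 8. [r9c7∈{2,4,7}] across box 9, 7 lands solely at r9c7 ⇒ r9c7=7.
Step 9. [r6c7∈{2}] r6c7 is down to just 2, so r6c7=2.
Step 10. [r7c6∈{2}] r7c6 has the single candidate 2, so r7c6=2.
Step 11. [r5c7∈{3}] r5c7's peers cover all but 3 ⇒ r5c7=3.
Step 12. [r7c9∈{4}] r7c9's peers cover all but 4. So r7c9=4.
Step 13. [r1c5∈{4}] r1c5's peers cover all but 4. So r1c5=4.
Step 14. [r6c4∈{5}] r6c4 is down to just 5. So r6c4=5.
Step 15. [r6c3∈{7,8}] row 6 places 7 nowhere but r6c3, so r6c3=7.
Step 16. [r5c3∈{2,8,9}] r5c3 is the only open cell in col 3 admitting 8. So r5c3=8.
Step 17. [r7c4∈{3}] only 3 remains possible at r7c4, so r7c4=3.
Step 18. [r9c9∈{2}] r9c9's peers cover all but 2, so r9c9=2.
Step 19. [r9c3∈{1}] r9c3 has the single candidate 1. So r9c3=1.
Step 20. [r4c9∈{5}] only 5 remains possible at r4c9 ⇒ r4c9=5.
Step 21. [r8c3∈{2}] r8c3 is down to just 2, so r8c3=2.
Step 22. [r8c2∈{4}] only 4 remains possible at r8c2, so r8c2=4.
Step 23. [r4c2∈{2,3}] across row 4, 2 lands solely at r4c2 ⇒ r4c2=2.
Step 24. [r5c2∈{5}] r5c2's peers cover all but 5, so r5c2=5.
Step 25. [r1c6∈{1,8}] across col 6, 1 lands solely at r1c6. So r1c6=1.
Step 26. [r9c6∈{8,9}] r9c6 is the only open cell in col 6 admitting 8 ⇒ r9c6=8.
Step 27. [r9c2∈{3}] r9c2's peers cover all but 3. So r9c2=3.
Step 28. [r5c4∈{2}] only 2 remains possible at r5c4 ⇒ r5c4=2.
Step 29. [r2c4∈{7}] nothing but 7 survives at r2c4. So r2c4=7.
Step 30. [r1c4∈{8}] only 8 remains possible at r1c4, so r1c4=8.
Step 31. [r3c5∈{6}] r3c5 has the single candidate 6, so r3c5=6.
Step 32. [r1c8∈{3}] r1c8 has the single candidate 3. So r1c8=3.
Step 33. [r3c1∈{8}] nothing but 8 survives at r3c1, so r3c1=8.
Step 34. [r7c1∈{7}] r7c1 has the single candidate 7. So r7c1=7.
Step 35. [r5c6∈{9}] r5c6's peers cover all but 9, so r5c6=9.
Step 36. [r2c7∈{4}] r2c7 has the single candidate 4, so r2c7=4.
Step 37. [r5c1∈{4}] r5c1 is down to just 4, so r5c1=4.
Step 38. [r8c4∈{1}] only 1 remains possible at r8c4, so r8c4=1.
Step 39. [r6c2∈{6}] r6c2 is down to just 6 ⇒ r6c2=6.
Step 40. [r4c3∈{9}] only 9 remains possible at r4c3, so r4c3=9.
Step 41. [r5c8∈{7}] only 7 remains possible at r5c8 ⇒ r5c8=7.
Step 42. [r4c7∈{1}] only 1 remains possible at r4c7, so r4c7=1.
Step 43. [r9c4∈{4}] nothing but 4 survives at r9c4, so r9c4=4.
Step 44. [r4c1∈{3}] r4c1 is down to just 3 ⇒ r4c1=3.
Step 45. [r9c5∈{9}] r9c5 is down to just 9 ⇒ r9c5=9.
Step 46. [r9c1∈{5}] only 5 remains possible at r9c1, so r9c1=5.
Step 47. [r2c9∈{9}] r2c9 is down to just 9. So r2c9=9.
Step 48. [r6c9∈{8}] r6c9 is down to just 8. So r6c9=8.

Answer: 2 9 5 8 4 1 6 3 7 / 6 1 3 7 2 5 4 8 9 / 8 7 4 9 6 3 5 2 1 / 3 2 9 6 8 7 1 4 5 / 4 5 8 2 1 9 3 7 6 / 1 6 7 5 3 4 2 9 8 / 7 8 6 3 5 2 9 1 4 / 9 4 2 1 7 6 8 5 3 / 5 3 1 4 9 8 7 6 2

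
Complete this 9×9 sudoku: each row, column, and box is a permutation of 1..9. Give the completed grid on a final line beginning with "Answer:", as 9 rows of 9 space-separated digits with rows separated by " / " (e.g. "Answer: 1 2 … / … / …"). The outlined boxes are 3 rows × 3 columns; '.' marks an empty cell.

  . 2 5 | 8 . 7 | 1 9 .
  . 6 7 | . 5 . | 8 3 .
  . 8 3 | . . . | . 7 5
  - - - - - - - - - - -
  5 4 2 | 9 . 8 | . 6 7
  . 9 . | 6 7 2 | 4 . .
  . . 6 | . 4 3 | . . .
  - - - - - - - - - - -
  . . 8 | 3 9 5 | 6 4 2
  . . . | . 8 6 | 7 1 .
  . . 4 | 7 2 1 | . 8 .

Step 1. [r5c1∈{1,3,8}] across box 4, 3 lands solely at r5c1, so r5c1=3.
Step 2. [r9c7∈{3,5,9}] 5 has one home in box 9: r9c7. So r9c7=5.
Step 3. [r2c9∈{4}] nothing but 4 survives at r2c9, so r2c9=4.
Step 4. [r3c6∈{4,9}] col 6 places 4 nowhere but r3c6. So r3c6=4.
Step 5. [r3c1∈{1,9}] r3c1 is the only open cell in row 3 admitting 9, so r3c1=9.
Step 6. [r9c9∈{3,9}] r9c9 is the only open cell in row 9 admitting 9 ⇒ r9c9=9.
Step 7. [r5c3∈{1}] r5c3 is down to just 1 ⇒ r5c3=1.
Step 8. [r2c1∈{1}] r2c1's peers cover all but 1, so r2c1=1.
Step 9. [r3c7∈{2}] r3c7 is down to just 2, so r3c7=2.
Step 10. [r6c9∈{1,8}] col 9 places 1 nowhere but r6c9 ⇒ r6c9=1.
Step 11. [r7c1∈{7}] r7c1's peers cover all but 7, so r7c1=7.
Step 12. [r3c5∈{1,6}] 6 has one home in row 3: r3c5. So r3c5=6.
Step 13. [r5c8∈{5}] nothing but 5 survives at r5c8. So r5c8=5.
Step 14. [r9c2∈{3}] r9c2's peers cover all but 3 ⇒ r9c2=3.
Step 15. [r6c8∈{2}] r6c8's peers cover all but 2. So r6c8=2.
Step 16. [r5c9∈{8}] r5c9 has the single candidate 8. So r5c9=8.
Step 17. [r1c9∈{6}] r1c9's peers cover all but 6, so r1c9=6.
Step 18. [r6c2∈{7}] r6c2 is down to just 7 ⇒ r6c2=7.
Step 19. [r8c3∈{9}] r8c3 has the single candidate 9. So r8c3=9.
Step 20. [r6c1∈{8}] r6c1 has the single candidate 8 ⇒ r6c1=8.
Step 21. [r8c1∈{2}] only 2 remains possible at r8c1. So r8c1=2.
Step 22. [r2c4∈{2}] r2c4 is down to just 2. So r2c4=2.
Step 23. [r6c4∈{5}] r6c4 has the single candidate 5, so r6c4=5.
Step 24. [r4c7∈{3}] r4c7 is down to just 3 ⇒ r4c7=3.
Step 25. [r6c7∈{9}] r6c7 has the single candidate 9 ⇒ r6c7=9.
Step 26. [r8c2∈{5}] only 5 remains possible at r8c2. So r8c2=5.
Step 27. [r2c6∈{9}] r2c6's peers cover all but 9 ⇒ r2c6=9.
Step 28. [r3c4∈{1}] r3c4's peers cover all but 1 ⇒ r3c4=1.
Step 29. [r9c1∈{6}] r9c1 has the single candidate 6, so r9c1=6.
Step 30. [r7c2∈{1}] r7c2's peers cover all but 1 ⇒ r7c2=1.
Step 31. [r8c9∈{3}] r8c9's peers cover all but 3. So r8c9=3.
Step 32. [r8c4∈{4}] only 4 remains possible at r8c4 ⇒ r8c4=4.
Step 33. [r4c5∈{1}] nothing but 1 survives at r4c5, so r4c5=1.
Step 34. [r1c5∈{3}] r1c5 is down to just 3, so r1c5=3.
Step 35. [r1c1∈{4}] r1c1's peers cover all but 4 ⇒ r1c1=4.

Answer: 4 2 5 8 3 7 1 9 6 / 1 6 7 2 5 9 8 3 4 / 9 8 3 1 6 4 2 7 5 / 5 4 2 9 1 8 3 6 7 / 3 9 1 6 7 2 4 5 8 / 8 7 6 5 4 3 9 2 1 / 7 1 8 3 9 5 6 4 2 / 2 5 9 4 8 6 7 1 3 / 6 3 4 7 2 1 5 8 9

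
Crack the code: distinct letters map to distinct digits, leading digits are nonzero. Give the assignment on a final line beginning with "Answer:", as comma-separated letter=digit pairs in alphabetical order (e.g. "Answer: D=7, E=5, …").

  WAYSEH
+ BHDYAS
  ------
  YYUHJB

Step 1. [col 1: H + S ≡ B (mod 10)] B=5 is one option consistent with column 1 (H + S ≡ B (mod 10), carry-in 0) — take it. So B=5.
Step 2. [col 1: H + S ≡ B (mod 10)] column 1 (H + S ≡ B (mod 10), carry-in 0) doesn't pin H yet; pick H=1 and continue, so H=1.
Step 3. [col 1: H + S ≡ B (mod 10)] column 1 reads H+S+carry(0)=B with H=1, B=5; with digits 1,5 already taken and all letters distinct, the only value for S is 4. So S=4.
Step 4. [col 2: E + A ≡ J (mod 10)] column 2 (E + A ≡ J (mod 10), carry-in 0) doesn't pin J yet; pick J=9 and continue, so J=9.
Step 5. [col 2: E + A ≡ J (mod 10)] A=6 is one option consistent with column 2 (E + A ≡ J (mod 10), carry-in 0) — take it, so A=6.
Step 6. [col 2: E + A ≡ J (mod 10)] column 2: given A=6, J=9, carry-in 0, and digits 1,4,5,6,9 already taken and all letters distinct, E+A≡J (mod 10) forces E=3. So E=3.
Step 7. [col 3: S + Y ≡ H (mod 10)] column 3: given S=4, H=1, carry-in 0, and digits 1,3,4,5,6,9 already taken and all letters distinct, S+Y≡H (mod 10) forces Y=7. So Y=7.
Step 8. [col 4: Y + D ≡ U (mod 10)] column 4 (Y + D ≡ U (mod 10), carry-in 1) doesn't pin U yet; pick U=8 and continue ⇒ U=8.
Step 9. [col 4: Y + D ≡ U (mod 10)] from column 4 (Y=7, U=8, carry-in 1, digits 1,3,4,5,6,7,8,9 already taken and all letters distinct): D must equal 0 ⇒ D=0.
Step 10. [col 6: W + B ≡ Y (mod 10)] from column 6 (B=5, Y=7, carry-in 0, digits 0,1,3,4,5,6,7,8,9 already taken and all letters distinct): W must equal 2. So W=2.

Answer: A=6, B=5, D=0, E=3, H=1, J=9, S=4, U=8, W=2, Y=7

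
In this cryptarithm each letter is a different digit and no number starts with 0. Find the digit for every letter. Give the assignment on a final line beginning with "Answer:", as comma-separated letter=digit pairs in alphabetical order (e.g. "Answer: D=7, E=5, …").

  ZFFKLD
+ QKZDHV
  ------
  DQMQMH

Step 1. [col 1: D + V ≡ H (mod 10)] several values work for H in column 1 (D + V ≡ H (mod 10), carry-in 0); try H=0 ⇒ H=0.
Step 2. [col 1: D + V ≡ H (mod 10)] D=9 is one option consistent with column 1 (D + V ≡ H (mod 10), carry-in 0) — take it, so D=9.
Step 3. [col 1: D + V ≡ H (mod 10)] in column 1 we have D+V≡H with carry-in 0; given D=9, H=0 and digits 0,9 already taken and all letters distinct, that pins V to 1. So V=1.
Step 4. [col 2: L + H ≡ M (mod 10)] L=4 is one option consistent with column 2 (L + H ≡ M (mod 10), carry-in 1) — take it, so L=4.
Step 5. [col 2: L + H ≡ M (mod 10)] in column 2 we have L+H≡M with carry-in 1; given L=4, H=0 and digits 0,1,4,9 already taken and all letters distinct, that pins M to 5, so M=5.
Step 6. [col 3: K + D ≡ Q (mod 10)] K=3 is one option consistent with column 3 (K + D ≡ Q (mod 10), carry-in 0) — take it ⇒ K=3.
Step 7. [col 3: K + D ≡ Q (mod 10)] in column 3 we have K+D≡Q with carry-in 0; given K=3, D=9 and digits 0,1,3,4,5,9 already taken and all letters distinct, that pins Q to 2, so Q=2.
Step 8. [col 4: F + Z ≡ M (mod 10)] no forcing yet in column 4 (carry-in 1); F=8 is free and consistent — try it. So F=8.
Step 9. [col 4: F + Z ≡ M (mod 10)] from column 4 (F=8, M=5, carry-in 1, digits 0,1,2,3,4,5,8,9 already taken and all letters distinct): Z must equal 6, so Z=6.

Answer: D=9, F=8, H=0, K=3, L=4, M=5, Q=2, V=1, Z=6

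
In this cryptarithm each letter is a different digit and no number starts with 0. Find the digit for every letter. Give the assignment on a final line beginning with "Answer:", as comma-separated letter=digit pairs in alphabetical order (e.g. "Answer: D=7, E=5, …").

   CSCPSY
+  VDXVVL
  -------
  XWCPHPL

Step 1. [X] X is the leading digit of a 7-digit sum of two 6-digit numbers; the final carry is exactly 1. So X=1.
Step 2. [col 1: Y + L ≡ L (mod 10)] column 1: given nothing yet, carry-in 0, and digits 1 already taken and all letters distinct, Y+L≡L (mod 10) forces Y=0 ⇒ Y=0.
Step 3. [col 1: Y + L ≡ L (mod 10)] column 1 (Y + L ≡ L (mod 10), carry-in 0) doesn't pin L yet; pick L=9 and continue. So L=9.
Step 4. [col 2: S + V ≡ P (mod 10)] no forcing yet in column 2 (carry-in 0); P=5 is free and consistent — try it, so P=5.
Step 5. [col 2: S + V ≡ P (mod 10)] column 2 (S + V ≡ P (mod 10), carry-in 0) doesn't pin S yet; pick S=7 and continue, so S=7.
Step 6. [col 2: S + V ≡ P (mod 10)] in column 2 we have S+V≡P with carry-in 0; given S=7, P=5 and digits 0,1,5,7,9 already taken and all letters distinct, that pins V to 8. So V=8.
Step 7. [col 3: P + V ≡ H (mod 10)] from column 3 (P=5, V=8, carry-in 1, digits 0,1,5,7,8,9 already taken and all letters distinct): H must equal 4 ⇒ H=4.
Step 8. [col 4: C + X ≡ P (mod 10)] in column 4 we have C+X≡P with carry-in 1; given X=1, P=5 and digits 0,1,4,5,7,8,9 already taken and all letters distinct, that pins C to 3 ⇒ C=3.
Step 9. [col 5: S + D ≡ C (mod 10)] from column 5 (S=7, C=3, carry-in 0, digits 0,1,3,4,5,7,8,9 already taken and all letters distinct): D must equal 6. So D=6.
Step 10. [col 6: C + V ≡ W (mod 10)] column 6: given C=3, V=8, carry-in 1, and digits 0,1,3,4,5,6,7,8,9 already taken and all letters distinct, C+V≡W (mod 10) forces W=2 ⇒ W=2.

Answer: C=3, D=6, H=4, L=9, P=5, S=7, V=8, W=2, X=1, Y=0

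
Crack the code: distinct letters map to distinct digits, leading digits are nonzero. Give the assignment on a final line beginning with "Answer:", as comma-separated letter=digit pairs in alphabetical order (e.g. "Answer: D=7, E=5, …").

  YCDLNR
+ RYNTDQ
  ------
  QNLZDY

Step 1. [col 1: R + Q ≡ Y (mod 10)] several values work for Y in column 1 (R + Q ≡ Y (mod 10), carry-in 0); try Y=2 ⇒ Y=2.
Step 2. [col 1: R + Q ≡ Y (mod 10)] column 1 (R + Q ≡ Y (mod 10), carry-in 0) doesn't pin R yet; pick R=5 and continue, so R=5.
Step 3. [col 1: R + Q ≡ Y (mod 10)] column 1: given R=5, Y=2, carry-in 0, and digits 2,5 already taken and all letters distinct, R+Q≡Y (mod 10) forces Q=7 ⇒ Q=7.
Step 4. [col 2: N + D ≡ D (mod 10)] from column 2 (nothing yet, carry-in 1, digits 2,5,7 already taken and all letters distinct): N must equal 9, so N=9.
Step 5. [col 2: N + D ≡ D (mod 10)] column 2 (N + D ≡ D (mod 10), carry-in 1) doesn't pin D yet; pick D=1 and continue, so D=1.
Step 6. [col 3: L + T ≡ Z (mod 10)] T=3 is one option consistent with column 3 (L + T ≡ Z (mod 10), carry-in 1) — take it, so T=3.
Step 7. [col 3: L + T ≡ Z (mod 10)] several values work for L in column 3 (L + T ≡ Z (mod 10), carry-in 1); try L=0. So L=0.
Step 8. [col 3: L + T ≡ Z (mod 10)] in column 3 we have L+T≡Z with carry-in 1; given L=0, T=3 and digits 0,1,2,3,5,7,9 already taken and all letters distinct, that pins Z to 4, so Z=4.
Step 9. [col 5: C + Y ≡ N (mod 10)] column 5 reads C+Y+carry(1)=N with Y=2, N=9; with digits 0,1,2,3,4,5,7,9 already taken and all letters distinct, the only value for C is 6, so C=6.

Answer: C=6, D=1, L=0, N=9, Q=7, R=5, T=3, Y=2, Z=4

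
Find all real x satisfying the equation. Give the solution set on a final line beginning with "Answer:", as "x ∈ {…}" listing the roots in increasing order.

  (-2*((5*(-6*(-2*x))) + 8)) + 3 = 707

Step 1. [(-2*((5*(-6*(-2*x))) + 8)) + 3 = 707] +3 is outermost — subtract 3 both sides. So sub: -2*((5*(-6*(-2*x))) + 8) = 704.
Step 2. [-2*((5*(-6*(-2*x))) + 8) = 704] leading coefficient -2: divide by -2. So div: (5*(-6*(-2*x))) + 8 = -352.
Step 3. [(5*(-6*(-2*x))) + 8 = -352] 8 comes off first (subtract 8) ⇒ sub: 5*(-6*(-2*x)) = -360.
Step 4. [5*(-6*(-2*x)) = -360] 5·(inner) — divide through by 5. So div: -6*(-2*x) = -72.
Step 5. [-6*(-2*x) = -72] divide by the outer -6, so div: -2*x = 12.
Step 6. [-2*x = 12] -2·(inner) — divide through by -2. So div: x = -6.

Answer: x ∈ {-6}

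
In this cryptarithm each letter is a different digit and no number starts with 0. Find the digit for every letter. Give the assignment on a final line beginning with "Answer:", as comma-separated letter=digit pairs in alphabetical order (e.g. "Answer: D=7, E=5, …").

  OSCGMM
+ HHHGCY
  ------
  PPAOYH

Step 1. [col 1: M + Y ≡ H (mod 10)] column 1 (M + Y ≡ H (mod 10), carry-in 0) doesn't pin M yet; pick M=7 and continue, so M=7.
Step 2. [col 1: M + Y ≡ H (mod 10)] column 1 (M + Y ≡ H (mod 10), carry-in 0) doesn't pin Y yet; pick Y=6 and continue, so Y=6.
Step 3. [col 1: M + Y ≡ H (mod 10)] column 1 reads M+Y+carry(0)=H with M=7, Y=6; with digits 6,7 already taken and all letters distinct, the only value for H is 3, so H=3.
Step 4. [col 2: M + C ≡ Y (mod 10)] column 2: given M=7, Y=6, carry-in 1, and digits 3,6,7 already taken and all letters distinct, M+C≡Y (mod 10) forces C=8 ⇒ C=8.
Step 5. [col 3: G + G ≡ O (mod 10)] column 3 (G + G ≡ O (mod 10), carry-in 1) doesn't pin G yet; pick G=5 and continue. So G=5.
Step 6. [col 3: G + G ≡ O (mod 10)] from column 3 (G=5, carry-in 1, digits 3,5,6,7,8 already taken and all letters distinct): O must equal 1. So O=1.
Step 7. [col 4: C + H ≡ A (mod 10)] in column 4 we have C+H≡A with carry-in 1; given C=8, H=3 and digits 1,3,5,6,7,8 already taken and all letters distinct, that pins A to 2. So A=2.
Step 8. [col 5: S + H ≡ P (mod 10)] column 5 reads S+H+carry(1)=P with H=3; with digits 1,2,3,5,6,7,8 already taken and all letters distinct, the only value for P is 4. So P=4.
Step 9. [col 5: S + H ≡ P (mod 10)] from column 5 (H=3, P=4, carry-in 1, digits 1,2,3,4,5,6,7,8 already taken and all letters distinct): S must equal 0. So S=0.

Answer: A=2, C=8, G=5, H=3, M=7, O=1, P=4, S=0, Y=6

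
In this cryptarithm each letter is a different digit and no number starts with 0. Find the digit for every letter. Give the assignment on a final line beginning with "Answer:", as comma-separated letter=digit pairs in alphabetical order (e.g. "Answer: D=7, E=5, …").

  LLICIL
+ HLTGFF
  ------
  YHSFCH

Step 1. [col 1: L + F ≡ H (mod 10)] several values work for F in column 1 (L + F ≡ H (mod 10), carry-in 0); try F=3, so F=3.
Step 2. [col 1: L + F ≡ H (mod 10)] several values work for L in column 1 (L + F ≡ H (mod 10), carry-in 0); try L=2 ⇒ L=2.
Step 3. [col 1: L + F ≡ H (mod 10)] column 1: given L=2, F=3, carry-in 0, and digits 2,3 already taken and all letters distinct, L+F≡H (mod 10) forces H=5, so H=5.
Step 4. [col 2: I + F ≡ C (mod 10)] I=1 is one option consistent with column 2 (I + F ≡ C (mod 10), carry-in 0) — take it, so I=1.
Step 5. [col 2: I + F ≡ C (mod 10)] in column 2 we have I+F≡C with carry-in 0; given I=1, F=3 and digits 1,2,3,5 already taken and all letters distinct, that pins C to 4. So C=4.
Step 6. [col 3: C + G ≡ F (mod 10)] column 3 reads C+G+carry(0)=F with C=4, F=3; with digits 1,2,3,4,5 already taken and all letters distinct, the only value for G is 9, so G=9.
Step 7. [col 4: I + T ≡ S (mod 10)] S=0 is one option consistent with column 4 (I + T ≡ S (mod 10), carry-in 1) — take it, so S=0.
Step 8. [col 4: I + T ≡ S (mod 10)] from column 4 (I=1, S=0, carry-in 1, digits 0,1,2,3,4,5,9 already taken and all letters distinct): T must equal 8, so T=8.
Step 9. [col 6: L + H ≡ Y (mod 10)] in column 6 we have L+H≡Y with carry-in 0; given L=2, H=5 and digits 0,1,2,3,4,5,8,9 already taken and all letters distinct, that pins Y to 7, so Y=7.

Answer: C=4, F=3, G=9, H=5, I=1, L=2, S=0, T=8, Y=7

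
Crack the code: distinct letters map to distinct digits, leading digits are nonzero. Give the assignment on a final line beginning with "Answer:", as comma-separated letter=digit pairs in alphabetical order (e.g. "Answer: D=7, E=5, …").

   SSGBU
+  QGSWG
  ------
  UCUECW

Step 1. [col 1: U + G ≡ W (mod 10)] several values work for G in column 1 (U + G ≡ W (mod 10), carry-in 0); try G=3 ⇒ G=3.
Step 2. [col 1: U + G ≡ W (mod 10)] several values work for U in column 1 (U + G ≡ W (mod 10), carry-in 0); try U=1, so U=1.
Step 3. [col 1: U + G ≡ W (mod 10)] in column 1 we have U+G≡W with carry-in 0; given U=1, G=3 and digits 1,3 already taken and all letters distinct, that pins W to 4, so W=4.
Step 4. [col 2: B + W ≡ C (mod 10)] column 2 (B + W ≡ C (mod 10), carry-in 0) doesn't pin B yet; pick B=2 and continue ⇒ B=2.
Step 5. [col 2: B + W ≡ C (mod 10)] from column 2 (B=2, W=4, carry-in 0, digits 1,2,3,4 already taken and all letters distinct): C must equal 6, so C=6.
Step 6. [col 3: G + S ≡ E (mod 10)] several values work for S in column 3 (G + S ≡ E (mod 10), carry-in 0); try S=7, so S=7.
Step 7. [col 3: G + S ≡ E (mod 10)] column 3: given G=3, S=7, carry-in 0, and digits 1,2,3,4,6,7 already taken and all letters distinct, G+S≡E (mod 10) forces E=0, so E=0.
Step 8. [col 5: S + Q ≡ C (mod 10)] column 5: given S=7, C=6, carry-in 1, and digits 0,1,2,3,4,6,7 already taken and all letters distinct, S+Q≡C (mod 10) forces Q=8, so Q=8.

Answer: B=2, C=6, E=0, G=3, Q=8, S=7, U=1, W=4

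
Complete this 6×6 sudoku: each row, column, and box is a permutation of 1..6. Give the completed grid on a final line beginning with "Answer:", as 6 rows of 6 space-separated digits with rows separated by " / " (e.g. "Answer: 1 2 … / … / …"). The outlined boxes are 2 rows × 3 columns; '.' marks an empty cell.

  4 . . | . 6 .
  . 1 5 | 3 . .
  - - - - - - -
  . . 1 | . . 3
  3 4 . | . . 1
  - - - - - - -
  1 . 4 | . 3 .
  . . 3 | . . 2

Step 1. [r5c6∈{5,6}] across col 6, 6 lands solely at r5c6 ⇒ r5c6=6.
Step 2. [r5c4∈{5}] r5c4's peers cover all but 5 ⇒ r5c4=5.
Step 3. [r1c3∈{2}] r1c3 is down to just 2, so r1c3=2.
Step 4. [r3c1∈{2,5,6}] r3c1 is the only open cell in col 1 admitting 2 ⇒ r3c1=2.
Step 5. [r3c2∈{5,6}] box 3 places 5 nowhere but r3c2. So r3c2=5.
Step 6. [r3c5∈{4}] r3c5 has the single candidate 4 ⇒ r3c5=4.
Step 7. [r4c4∈{2,6}] r4c4 is the only open cell in col 4 admitting 2. So r4c4=2.
Step 8. [r6c1∈{5,6}] across row 6, 5 lands solely at r6c1, so r6c1=5.
Step 9. [r6c5∈{1}] r6c5 has the single candidate 1 ⇒ r6c5=1.
Step 10. [r2c5∈{2}] r2c5's peers cover all but 2, so r2c5=2.
Step 11. [r1c6∈{5}] only 5 remains possible at r1c6. So r1c6=5.
Step 12. [r5c2∈{2}] r5c2 is down to just 2, so r5c2=2.
Step 13. [r3c4∈{6}] r3c4's peers cover all but 6. So r3c4=6.
Step 14. [r4c3∈{6}] r4c3 has the single candidate 6, so r4c3=6.
Step 15. [r4c5∈{5}] r4c5's peers cover all but 5, so r4c5=5.
Step 16. [r6c2∈{6}] r6c2 is down to just 6, so r6c2=6.
Step 17. [r1c4∈{1}] nothing but 1 survives at r1c4 ⇒ r1c4=1.
Step 18. [r2c6∈{4}] nothing but 4 survives at r2c6. So r2c6=4.
Step 19. [r6c4∈{4}] nothing but 4 survives at r6c4. So r6c4=4.
Step 20. [r1c2∈{3}] r1c2 is down to just 3, so r1c2=3.
Step 21. [r2c1∈{6}] nothing but 6 survives at r2c1. So r2c1=6.

Answer: 4 3 2 1 6 5 / 6 1 5 3 2 4 / 2 5 1 6 4 3 / 3 4 6 2 5 1 / 1 2 4 5 3 6 / 5 6 3 4 1 2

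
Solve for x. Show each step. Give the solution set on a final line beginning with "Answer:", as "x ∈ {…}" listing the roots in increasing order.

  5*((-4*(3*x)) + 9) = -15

Step 1. [5*((-4*(3*x)) + 9) = -15] 5·(inner) — divide through by 5. So div: (-4*(3*x)) + 9 = -3.
Step 2. [(-4*(3*x)) + 9 = -3] subtract 9: x sits inside (… + 9), so sub: -4*(3*x) = -12.
Step 3. [-4*(3*x) = -12] -4 out front; divide by -4, so div: 3*x = 3.
Step 4. [3*x = 3] leading coefficient 3: divide by 3, so div: x = 1.

Answer: x ∈ {1}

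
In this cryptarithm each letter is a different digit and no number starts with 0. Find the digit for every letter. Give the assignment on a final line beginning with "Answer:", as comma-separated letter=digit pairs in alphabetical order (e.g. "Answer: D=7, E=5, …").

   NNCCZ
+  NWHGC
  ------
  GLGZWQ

Step 1. [col 1: Z + C ≡ Q (mod 10)] no forcing yet in column 1 (carry-in 0); Z=8 is free and consistent — try it, so Z=8.
Step 2. [G] adding two 5-digit numbers gives at most 5+1 digits, and here it does — G is that final carry and must be 1. So G=1.
Step 3. [col 1: Z + C ≡ Q (mod 10)] C=2 is one option consistent with column 1 (Z + C ≡ Q (mod 10), carry-in 0) — take it, so C=2.
Step 4. [col 1: Z + C ≡ Q (mod 10)] column 1: given Z=8, C=2, carry-in 0, and digits 1,2,8 already taken and all letters distinct, Z+C≡Q (mod 10) forces Q=0. So Q=0.
Step 5. [col 2: C + G ≡ W (mod 10)] in column 2 we have C+G≡W with carry-in 1; given C=2, G=1 and digits 0,1,2,8 already taken and all letters distinct, that pins W to 4. So W=4.
Step 6. [col 3: C + H ≡ Z (mod 10)] from column 3 (C=2, Z=8, carry-in 0, digits 0,1,2,4,8 already taken and all letters distinct): H must equal 6 ⇒ H=6.
Step 7. [col 4: N + W ≡ G (mod 10)] column 4 reads N+W+carry(0)=G with W=4, G=1; with digits 0,1,2,4,6,8 already taken and all letters distinct, the only value for N is 7 ⇒ N=7.
Step 8. [col 5: N + N ≡ L (mod 10)] in column 5 we have N+N≡L with carry-in 1; given N=7 and digits 0,1,2,4,6,7,8 already taken and all letters distinct, that pins L to 5. So L=5.

Answer: C=2, G=1, H=6, L=5, N=7, Q=0, W=4, Z=8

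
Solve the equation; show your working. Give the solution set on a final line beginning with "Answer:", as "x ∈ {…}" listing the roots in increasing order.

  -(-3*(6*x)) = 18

Step 1. [-(-3*(6*x)) = 18] leading − — multiply by −1, so neg: -3*(6*x) = -18.
Step 2. [-3*(6*x) = -18] LHS = -3·(…); ÷-3 both sides. So div: 6*x = 6.
Step 3. [6*x = 6] leading coefficient 6: divide by 6, so div: x = 1.

Answer: x ∈ {1}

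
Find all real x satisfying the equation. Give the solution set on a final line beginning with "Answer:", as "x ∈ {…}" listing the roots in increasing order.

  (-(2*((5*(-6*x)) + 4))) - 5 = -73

Step 1. [(-(2*((5*(-6*x)) + 4))) - 5 = -73] peel the -5: add 5 from each side ⇒ sub: -(2*((5*(-6*x)) + 4)) = -68.
Step 2. [-(2*((5*(-6*x)) + 4)) = -68] flip signs both sides ⇒ neg: 2*((5*(-6*x)) + 4) = 68.
Step 3. [2*((5*(-6*x)) + 4) = 68] 2·(inner) — divide through by 2 ⇒ div: (5*(-6*x)) + 4 = 34.
Step 4. [(5*(-6*x)) + 4 = 34] 4 comes off first (subtract 4). So sub: 5*(-6*x) = 30.
Step 5. [5*(-6*x) = 30] 5 out front; divide by 5, so div: -6*x = 6.
Step 6. [-6*x = 6] leading coefficient -6: divide by -6. So div: x = -1.

Answer: x ∈ {-1}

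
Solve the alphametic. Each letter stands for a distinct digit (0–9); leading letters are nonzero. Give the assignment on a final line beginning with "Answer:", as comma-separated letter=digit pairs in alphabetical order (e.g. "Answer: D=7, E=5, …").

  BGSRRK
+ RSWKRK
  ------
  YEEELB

Step 1. [col 1: K + K ≡ B (mod 10)] no forcing yet in column 1 (carry-in 0); K=6 is free and consistent — try it ⇒ K=6.
Step 2. [col 1: K + K ≡ B (mod 10)] in column 1 we have K+K≡B with carry-in 0; given K=6 and digits 6 already taken and all letters distinct, that pins B to 2, so B=2.
Step 3. [col 2: R + R ≡ L (mod 10)] L=5 is one option consistent with column 2 (R + R ≡ L (mod 10), carry-in 1) — take it ⇒ L=5.
Step 4. [col 2: R + R ≡ L (mod 10)] in column 2 we have R+R≡L with carry-in 1; given L=5 and digits 2,5,6 already taken and all letters distinct, that pins R to 7, so R=7.
Step 5. [col 3: R + K ≡ E (mod 10)] column 3: given R=7, K=6, carry-in 1, and digits 2,5,6,7 already taken and all letters distinct, R+K≡E (mod 10) forces E=4 ⇒ E=4.
Step 6. [col 4: S + W ≡ E (mod 10)] no forcing yet in column 4 (carry-in 1); W=0 is free and consistent — try it ⇒ W=0.
Step 7. [col 4: S + W ≡ E (mod 10)] column 4 reads S+W+carry(1)=E with W=0, E=4; with digits 0,2,4,5,6,7 already taken and all letters distinct, the only value for S is 3. So S=3.
Step 8. [col 5: G + S ≡ E (mod 10)] column 5: given S=3, E=4, carry-in 0, and digits 0,2,3,4,5,6,7 already taken and all letters distinct, G+S≡E (mod 10) forces G=1. So G=1.
Step 9. [col 6: B + R ≡ Y (mod 10)] from column 6 (B=2, R=7, carry-in 0, digits 0,1,2,3,4,5,6,7 already taken and all letters distinct): Y must equal 9, so Y=9.

Answer: B=2, E=4, G=1, K=6, L=5, R=7, S=3, W=0, Y=9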